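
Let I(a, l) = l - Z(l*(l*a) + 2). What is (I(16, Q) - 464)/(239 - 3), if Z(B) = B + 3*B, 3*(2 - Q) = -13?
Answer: -27295/2124 ≈ -12.851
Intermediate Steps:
Q = 19/3 (Q = 2 - 1/3*(-13) = 2 + 13/3 = 19/3 ≈ 6.3333)
Z(B) = 4*B
I(a, l) = -8 + l - 4*a*l**2 (I(a, l) = l - 4*(l*(l*a) + 2) = l - 4*(l*(a*l) + 2) = l - 4*(a*l**2 + 2) = l - 4*(2 + a*l**2) = l - (8 + 4*a*l**2) = l + (-8 - 4*a*l**2) = -8 + l - 4*a*l**2)
(I(16, Q) - 464)/(239 - 3) = ((-8 + 19/3 - 4*16*(19/3)**2) - 464)/(239 - 3) = ((-8 + 19/3 - 4*16*361/9) - 464)/236 = ((-8 + 19/3 - 23104/9) - 464)*(1/236) = (-23119/9 - 464)*(1/236) = -27295/9*1/236 = -27295/2124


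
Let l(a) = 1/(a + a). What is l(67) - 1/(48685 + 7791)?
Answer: 28171/3783892 ≈ 0.0074450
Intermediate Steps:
l(a) = 1/(2*a)
l(67) - 1/(48685 + 7791) = (½)/67 - 1/(48685 + 7791) = (½)*(1/67) - 1/56476 = 1/134 - 1*1/56476 = 1/134 - 1/56476 = 28171/3783892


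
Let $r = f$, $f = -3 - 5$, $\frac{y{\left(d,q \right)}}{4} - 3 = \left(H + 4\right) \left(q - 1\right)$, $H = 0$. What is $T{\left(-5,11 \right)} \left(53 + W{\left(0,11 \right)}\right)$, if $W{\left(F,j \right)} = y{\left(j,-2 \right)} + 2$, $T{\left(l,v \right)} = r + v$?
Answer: $57$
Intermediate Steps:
$y{\left(d,q \right)} = -4 + 16 q$ ($y{\left(d,q \right)} = 12 + 4 \left(0 + 4\right) \left(q - 1\right) = 12 + 4 \cdot 4 \left(-1 + q\right) = 12 + 4 \left(-4 + 4 q\right) = 12 + \left(-16 + 16 q\right) = -4 + 16 q$)
$f = -8$ ($f = -3 - 5 = -8$)
$r = -8$
$T{\left(l,v \right)} = -8 + v$
$W{\left(F,j \right)} = -34$ ($W{\left(F,j \right)} = \left(-4 + 16 \left(-2\right)\right) + 2 = \left(-4 - 32\right) + 2 = -36 + 2 = -34$)
$T{\left(-5,11 \right)} \left(53 + W{\left(0,11 \right)}\right) = \left(-8 + 11\right) \left(53 - 34\right) = 3 \cdot 19 = 57$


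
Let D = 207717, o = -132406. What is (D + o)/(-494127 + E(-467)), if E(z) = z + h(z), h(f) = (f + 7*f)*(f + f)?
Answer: 75311/2994830 ≈ 0.025147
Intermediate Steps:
h(f) = 16*f**2 (h(f) = (8*f)*(2*f) = 16*f**2)
E(z) = z + 16*z**2
(D + o)/(-494127 + E(-467)) = (207717 - 132406)/(-494127 - 467*(1 + 16*(-467))) = 75311/(-494127 - 467*(1 - 7472)) = 75311/(-494127 - 467*(-7471)) = 75311/(-494127 + 3488957) = 75311/2994830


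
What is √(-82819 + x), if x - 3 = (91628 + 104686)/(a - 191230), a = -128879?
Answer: I*√942911052219458/106703 ≈ 287.78*I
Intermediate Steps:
x = 254671/106703 (x = 3 + (91628 + 104686)/(-128879 - 191230) = 3 + 196314/(-320109) = 3 + 196314*(-1/320109) = 3 - 65438/106703 = 254671/106703 ≈ 2.3867)
√(-82819 + x) = √(-82819 + 254671/106703) = √(-8836781086/106703) = I*√942911052219458/106703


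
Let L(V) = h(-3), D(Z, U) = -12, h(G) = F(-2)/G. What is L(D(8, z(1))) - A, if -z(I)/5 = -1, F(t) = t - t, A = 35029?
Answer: -35029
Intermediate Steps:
F(t) = 0
h(G) = 0 (h(G) = 0/G = 0)
z(I) = 5 (z(I) = -5*(-1) = 5)
L(V) = 0
L(D(8, z(1))) - A = 0 - 1*35029 = 0 - 35029 = -35029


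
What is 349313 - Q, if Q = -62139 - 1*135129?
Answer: 546581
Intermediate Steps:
Q = -197268 (Q = -62139 - 135129 = -197268)
349313 - Q = 349313 - 1*(-197268) = 349313 + 197268 = 546581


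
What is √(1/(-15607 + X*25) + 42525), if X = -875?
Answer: √59743386240618/37482 ≈ 206.22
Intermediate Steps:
√(1/(-15607 + X*25) + 42525) = √(1/(-15607 - 875*25) + 42525) = √(1/(-15607 - 21875) + 42525) = √(1/(-37482) + 42525) = √(-1/37482 + 42525) = √(1593922049/37482) = √59743386240618/37482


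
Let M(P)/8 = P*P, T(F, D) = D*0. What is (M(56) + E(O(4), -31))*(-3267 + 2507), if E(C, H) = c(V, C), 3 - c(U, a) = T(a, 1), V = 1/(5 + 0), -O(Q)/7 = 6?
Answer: -19069160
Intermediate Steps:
O(Q) = -42 (O(Q) = -7*6 = -42)
V = 1/5 ≈ 0.20000
T(F, D) = 0
c(U, a) = 3 (c(U, a) = 3 - 1*0 = 3 + 0 = 3)
E(C, H) = 3
M(P) = 8*P**2 (M(P) = 8*(P*P) = 8*P**2)
(M(56) + E(O(4), -31))*(-3267 + 2507) = (8*56**2 + 3)*(-3267 + 2507) = (8*3136 + 3)*(-760) = (25088 + 3)*(-760) = 25091*(-760) = -19069160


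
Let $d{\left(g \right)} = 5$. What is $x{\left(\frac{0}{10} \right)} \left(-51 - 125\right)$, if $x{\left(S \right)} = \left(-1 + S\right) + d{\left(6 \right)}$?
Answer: $-704$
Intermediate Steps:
$x{\left(S \right)} = 4 + S$ ($x{\left(S \right)} = \left(-1 + S\right) + 5 = 4 + S$)
$x{\left(\frac{0}{10} \right)} \left(-51 - 125\right) = \left(4 + \frac{0}{10}\right) \left(-51 - 125\right) = \left(4 + 0 \cdot \frac{1}{10}\right) \left(-176\right) = \left(4 + 0\right) \left(-176\right) = 4 \left(-176\right) = -704$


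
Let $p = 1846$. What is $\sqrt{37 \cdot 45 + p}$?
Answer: $\sqrt{3511} \approx 59.254$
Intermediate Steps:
$\sqrt{37 \cdot 45 + p} = \sqrt{37 \cdot 45 + 1846} = \sqrt{1665 + 1846} = \sqrt{3511}$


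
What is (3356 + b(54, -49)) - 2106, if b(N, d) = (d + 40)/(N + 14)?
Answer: 84991/68 ≈ 1249.9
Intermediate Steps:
b(N, d) = (40 + d)/(14 + N)
(3356 + b(54, -49)) - 2106 = (3356 + (40 - 49)/(14 + 54)) - 2106 = (3356 - 9/68) - 2106 = 228199/68 - 2106 = 84991/68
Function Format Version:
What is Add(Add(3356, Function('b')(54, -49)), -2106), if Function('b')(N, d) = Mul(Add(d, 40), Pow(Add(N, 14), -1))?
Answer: Rational(84991, 68) ≈ 1249.9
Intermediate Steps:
Function('b')(N, d) = Mul(Pow(Add(14, N), -1), Add(40, d)) (Function('b')(N, d) = Mul(Add(40, d), Pow(Add(14, N), -1)) = Mul(Pow(Add(14, N), -1), Add(40, d)))
Add(Add(3356, Function('b')(54, -49)), -2106) = Add(Add(3356, Mul(Pow(Add(14, 54), -1), Add(40, -49))), -2106) = Add(Add(3356, Mul(Pow(68, -1), -9)), -2106) = Add(Add(3356, Mul(Rational(1, 68), -9)), -2106) = Add(Add(3356, Rational(-9, 68)), -2106) = Add(Rational(228199, 68), -2106) = Rational(84991, 68)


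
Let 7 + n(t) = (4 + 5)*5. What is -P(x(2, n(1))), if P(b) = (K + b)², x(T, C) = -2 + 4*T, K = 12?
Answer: -324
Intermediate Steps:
n(t) = 38 (n(t) = -7 + (4 + 5)*5 = -7 + 9*5 = -7 + 45 = 38)
P(b) = (12 + b)²
-P(x(2, n(1))) = -(12 + (-2 + 4*2))² = -(12 + (-2 + 8))² = -(12 + 6)² = -1*18² = -1*324 = -324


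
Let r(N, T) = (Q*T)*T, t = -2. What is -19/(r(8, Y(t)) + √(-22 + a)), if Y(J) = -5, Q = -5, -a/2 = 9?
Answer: 475/3133 + 38*I*√10/15665 ≈ 0.15161 + 0.007671*I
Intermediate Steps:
a = -18 (a = -2*9 = -18)
r(N, T) = -5*T² (r(N, T) = (-5*T)*T = -5*T²)
-19/(r(8, Y(t)) + √(-22 + a)) = -19/(-5*(-5)² + √(-22 - 18)) = -19/(-5*25 + √(-40)) = -19/(-125 + 2*I*√10)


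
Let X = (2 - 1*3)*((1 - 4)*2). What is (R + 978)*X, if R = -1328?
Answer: -2100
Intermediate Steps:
X = 6 (X = (2 - 3)*(-3*2) = -1*(-6) = 6)
(R + 978)*X = (-1328 + 978)*6 = -350*6 = -2100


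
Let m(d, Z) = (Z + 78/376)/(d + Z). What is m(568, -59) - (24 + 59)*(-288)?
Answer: 2287410515/95692 ≈ 23904.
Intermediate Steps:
m(d, Z) = (39/188 + Z)/(Z + d) (m(d, Z) = (Z + 78*(1/376))/(Z + d) = (Z + 39/188)/(Z + d) = (39/188 + Z)/(Z + d))
m(568, -59) - (24 + 59)*(-288) = (39/188 - 59)/(-59 + 568) - (24 + 59)*(-288) = -11053/188/509 - 83*(-288) = (1/509)*(-11053/188) - 1*(-23904) = -11053/95692 + 23904 = 2287410515/95692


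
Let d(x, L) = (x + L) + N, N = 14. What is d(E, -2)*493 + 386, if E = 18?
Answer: 15176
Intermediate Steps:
d(x, L) = 14 + L + x (d(x, L) = (x + L) + 14 = (L + x) + 14 = 14 + L + x)
d(E, -2)*493 + 386 = (14 - 2 + 18)*493 + 386 = 30*493 + 386 = 14790 + 386 = 15176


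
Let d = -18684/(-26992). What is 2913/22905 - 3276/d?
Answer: -2083681419/440285 ≈ -4732.6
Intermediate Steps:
d = 4671/6748 (d = -18684*(-1/26992) = 4671/6748 ≈ 0.69221)
2913/22905 - 3276/d = 2913/22905 - 3276/4671/6748 = 2913*(1/22905) - 3276*6748/4671 = 971/7635 - 2456272/519 = -2083681419/440285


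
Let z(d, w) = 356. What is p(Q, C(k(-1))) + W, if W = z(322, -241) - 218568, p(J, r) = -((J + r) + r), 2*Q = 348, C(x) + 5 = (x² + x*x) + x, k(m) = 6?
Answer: -218532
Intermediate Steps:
C(x) = -5 + x + 2*x² (C(x) = -5 + ((x² + x*x) + x) = -5 + ((x² + x²) + x) = -5 + (2*x² + x) = -5 + (x + 2*x²) = -5 + x + 2*x²)
Q = 174 (Q = (½)*348 = 174)
p(J, r) = -J - 2*r (p(J, r) = -(J + 2*r) = -J - 2*r)
W = -218212 (W = 356 - 218568 = -218212)
p(Q, C(k(-1))) + W = (-1*174 - 2*(-5 + 6 + 2*6²)) - 218212 = (-174 - 2*(-5 + 6 + 2*36)) - 218212 = (-174 - 2*(-5 + 6 + 72)) - 218212 = (-174 - 2*73) - 218212 = (-174 - 146) - 218212 = -320 - 218212 = -218532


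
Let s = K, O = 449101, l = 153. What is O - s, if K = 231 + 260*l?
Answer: 409090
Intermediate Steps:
K = 40011 (K = 231 + 260*153 = 231 + 39780 = 40011)
s = 40011
O - s = 449101 - 1*40011 = 449101 - 40011 = 409090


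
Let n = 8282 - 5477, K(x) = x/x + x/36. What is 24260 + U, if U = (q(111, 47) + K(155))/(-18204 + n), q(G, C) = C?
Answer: 13448868757/554364 ≈ 24260.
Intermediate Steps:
K(x) = 1 + x/36 (K(x) = 1 + x*(1/36) = 1 + x/36)
n = 2805
U = -1883/554364 (U = (47 + (1 + (1/36)*155))/(-18204 + 2805) = (47 + (1 + 155/36))/(-15399) = (47 + 191/36)*(-1/15399) = (1883/36)*(-1/15399) = -1883/554364 ≈ -0.0033967)
24260 + U = 24260 - 1883/554364 = 13448868757/554364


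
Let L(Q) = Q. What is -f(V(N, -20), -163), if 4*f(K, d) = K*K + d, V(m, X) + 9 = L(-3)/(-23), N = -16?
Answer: 44611/2116 ≈ 21.083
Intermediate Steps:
V(m, X) = -204/23 (V(m, X) = -9 - 3/(-23) = -9 - 3*(-1/23) = -9 + 3/23 = -204/23)
f(K, d) = d/4 + K**2/4 (f(K, d) = (K*K + d)/4 = (K**2 + d)/4 = (d + K**2)/4 = d/4 + K**2/4)
-f(V(N, -20), -163) = -((1/4)*(-163) + (-204/23)**2/4) = -(-163/4 + (1/4)*(41616/529)) = -(-163/4 + 10404/529) = -1*(-44611/2116) = 44611/2116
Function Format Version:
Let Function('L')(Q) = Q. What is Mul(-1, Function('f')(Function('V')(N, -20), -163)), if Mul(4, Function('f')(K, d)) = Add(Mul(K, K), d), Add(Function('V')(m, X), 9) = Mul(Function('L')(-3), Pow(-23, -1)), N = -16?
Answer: Rational(44611, 2116) ≈ 21.083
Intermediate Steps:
Function('V')(m, X) = Rational(-204, 23) (Function('V')(m, X) = Add(-9, Mul(-3, Pow(-23, -1))) = Add(-9, Mul(-3, Rational(-1, 23))) = Add(-9, Rational(3, 23)) = Rational(-204, 23))
Function('f')(K, d) = Add(Mul(Rational(1, 4), d), Mul(Rational(1, 4), Pow(K, 2))) (Function('f')(K, d) = Mul(Rational(1, 4), Add(Mul(K, K), d)) = Mul(Rational(1, 4), Add(Pow(K, 2), d)) = Mul(Rational(1, 4), Add(d, Pow(K, 2))) = Add(Mul(Rational(1, 4), d), Mul(Rational(1, 4), Pow(K, 2))))
Mul(-1, Function('f')(Function('V')(N, -20), -163)) = Mul(-1, Add(Mul(Rational(1, 4), -163), Mul(Rational(1, 4), Pow(Rational(-204, 23), 2)))) = Mul(-1, Add(Rational(-163, 4), Mul(Rational(1, 4), Rational(41616, 529)))) = Mul(-1, Add(Rational(-163, 4), Rational(10404, 529))) = Mul(-1, Rational(-44611, 2116)) = Rational(44611, 2116)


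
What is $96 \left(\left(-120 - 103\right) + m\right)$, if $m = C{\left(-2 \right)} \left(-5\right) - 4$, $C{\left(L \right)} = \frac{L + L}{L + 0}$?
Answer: $-22752$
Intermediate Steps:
$C{\left(L \right)} = 2$ ($C{\left(L \right)} = \frac{2 L}{L} = 2$)
$m = -14$ ($m = 2 \left(-5\right) - 4 = -10 - 4 = -14$)
$96 \left(\left(-120 - 103\right) + m\right) = 96 \left(\left(-120 - 103\right) - 14\right) = 96 \left(-223 - 14\right) = 96 \left(-237\right) = -22752$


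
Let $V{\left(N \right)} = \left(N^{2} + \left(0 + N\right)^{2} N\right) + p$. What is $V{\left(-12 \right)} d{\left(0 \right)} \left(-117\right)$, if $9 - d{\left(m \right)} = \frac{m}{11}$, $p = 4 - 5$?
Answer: $1669005$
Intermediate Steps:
$p = -1$ ($p = 4 - 5 = -1$)
$V{\left(N \right)} = -1 + N^{2} + N^{3}$ ($V{\left(N \right)} = \left(N^{2} + \left(0 + N\right)^{2} N\right) - 1 = \left(N^{2} + N^{2} N\right) - 1 = \left(N^{2} + N^{3}\right) - 1 = -1 + N^{2} + N^{3}$)
$d{\left(m \right)} = 9 - \frac{m}{11}$
$V{\left(-12 \right)} d{\left(0 \right)} \left(-117\right) = \left(-1 + \left(-12\right)^{2} + \left(-12\right)^{3}\right) \left(9 - 0\right) \left(-117\right) = \left(-1 + 144 - 1728\right) \left(9 + 0\right) \left(-117\right) = \left(-1585\right) 9 \left(-117\right) = \left(-14265\right) \left(-117\right) = 1669005$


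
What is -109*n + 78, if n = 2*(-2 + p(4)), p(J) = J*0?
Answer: 514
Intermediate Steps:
p(J) = 0
n = -4 (n = 2*(-2 + 0) = 2*(-2) = -4)
-109*n + 78 = -109*(-4) + 78 = 436 + 78 = 514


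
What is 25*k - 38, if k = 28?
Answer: 662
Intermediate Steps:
25*k - 38 = 25*28 - 38 = 700 - 38 = 662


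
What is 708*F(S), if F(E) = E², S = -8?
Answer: 45312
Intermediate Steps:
708*F(S) = 708*(-8)² = 708*64 = 45312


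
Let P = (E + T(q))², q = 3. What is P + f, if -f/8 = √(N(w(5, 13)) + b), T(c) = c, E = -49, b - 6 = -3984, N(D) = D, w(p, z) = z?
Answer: 2116 - 8*I*√3965 ≈ 2116.0 - 503.75*I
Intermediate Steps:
b = -3978 (b = 6 - 3984 = -3978)
f = -8*I*√3965 (f = -8*√(13 - 3978) = -8*I*√3965 ≈ -503.75*I)
P = 2116 (P = (-49 + 3)² = (-46)² = 2116)
P + f = 2116 - 8*I*√3965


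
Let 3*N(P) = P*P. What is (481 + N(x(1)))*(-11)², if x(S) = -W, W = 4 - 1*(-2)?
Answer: 59653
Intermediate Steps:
W = 6 (W = 4 + 2 = 6)
x(S) = -6 (x(S) = -1*6 = -6)
N(P) = P²/3 (N(P) = (P*P)/3 = P²/3)
(481 + N(x(1)))*(-11)² = (481 + (⅓)*(-6)²)*(-11)² = (481 + (⅓)*36)*121 = (481 + 12)*121 = 493*121 = 59653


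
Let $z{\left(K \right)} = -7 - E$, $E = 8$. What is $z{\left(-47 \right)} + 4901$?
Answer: $4886$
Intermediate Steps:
$z{\left(K \right)} = -15$ ($z{\left(K \right)} = -7 - 8 = -15$)
$z{\left(-47 \right)} + 4901 = -15 + 4901 = 4886$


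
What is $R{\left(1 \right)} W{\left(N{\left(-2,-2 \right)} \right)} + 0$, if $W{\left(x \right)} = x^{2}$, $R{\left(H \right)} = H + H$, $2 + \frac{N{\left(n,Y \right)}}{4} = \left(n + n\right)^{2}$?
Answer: $6272$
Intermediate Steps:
$N{\left(n,Y \right)} = -8 + 16 n^{2}$ ($N{\left(n,Y \right)} = -8 + 4 \left(n + n\right)^{2} = -8 + 4 \left(2 n\right)^{2} = -8 + 4 \cdot 4 n^{2} = -8 + 16 n^{2}$)
$R{\left(H \right)} = 2 H$
$R{\left(1 \right)} W{\left(N{\left(-2,-2 \right)} \right)} + 0 = 2 \cdot 1 \left(-8 + 16 \left(-2\right)^{2}\right)^{2} + 0 = 2 \left(-8 + 16 \cdot 4\right)^{2} + 0 = 2 \left(-8 + 64\right)^{2} + 0 = 2 \cdot 56^{2} + 0 = 2 \cdot 3136 + 0 = 6272 + 0 = 6272$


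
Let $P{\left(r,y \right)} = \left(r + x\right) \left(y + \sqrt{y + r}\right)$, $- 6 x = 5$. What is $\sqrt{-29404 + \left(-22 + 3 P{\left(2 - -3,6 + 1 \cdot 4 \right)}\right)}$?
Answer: $\frac{\sqrt{-117204 + 50 \sqrt{15}}}{2} \approx 171.03 i$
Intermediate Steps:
$x = - \frac{5}{6}$ ($x = \left(- \frac{1}{6}\right) 5 = - \frac{5}{6} \approx -0.83333$)
$P{\left(r,y \right)} = \left(- \frac{5}{6} + r\right) \left(y + \sqrt{r + y}\right)$ ($P{\left(r,y \right)} = \left(r - \frac{5}{6}\right) \left(y + \sqrt{y + r}\right) = \left(- \frac{5}{6} + r\right) \left(y + \sqrt{r + y}\right)$)
$\sqrt{-29404 + \left(-22 + 3 P{\left(2 - -3,6 + 1 \cdot 4 \right)}\right)} = \sqrt{-29404 - \left(22 - 3 \left(- \frac{5 \left(6 + 1 \cdot 4\right)}{6} - \frac{5 \sqrt{\left(2 - -3\right) + \left(6 + 1 \cdot 4\right)}}{6} + \left(2 - -3\right) \left(6 + 1 \cdot 4\right) + \left(2 - -3\right) \sqrt{\left(2 - -3\right) + \left(6 + 1 \cdot 4\right)}\right)\right)} = \sqrt{-29404 - \left(22 - 3 \left(- \frac{5 \left(6 + 4\right)}{6} - \frac{5 \sqrt{\left(2 + 3\right) + \left(6 + 4\right)}}{6} + \left(2 + 3\right) \left(6 + 4\right) + \left(2 + 3\right) \sqrt{\left(2 + 3\right) + \left(6 + 4\right)}\right)\right)} = \sqrt{-29404 - \left(22 - 3 \left(\left(- \frac{5}{6}\right) 10 - \frac{5 \sqrt{5 + 10}}{6} + 5 \cdot 10 + 5 \sqrt{5 + 10}\right)\right)} = \sqrt{-29404 - \left(22 - 3 \left(- \frac{25}{3} - \frac{5 \sqrt{15}}{6} + 50 + 5 \sqrt{15}\right)\right)} = \sqrt{-29404 - \left(22 - 3 \left(\frac{125}{3} + \frac{25 \sqrt{15}}{6}\right)\right)} = \sqrt{-29404 + \left(-22 + \left(125 + \frac{25 \sqrt{15}}{2}\right)\right)} = \sqrt{-29404 + \left(103 + \frac{25 \sqrt{15}}{2}\right)} = \sqrt{-29301 + \frac{25 \sqrt{15}}{2}}$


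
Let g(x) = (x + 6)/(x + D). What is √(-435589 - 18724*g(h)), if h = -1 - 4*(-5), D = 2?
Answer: I*√201924849/21 ≈ 676.67*I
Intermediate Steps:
h = 19 (h = -1 + 20 = 19)
g(x) = (6 + x)/(2 + x) (g(x) = (x + 6)/(x + 2) = (6 + x)/(2 + x))
√(-435589 - 18724*g(h)) = √(-435589 - 18724*(6 + 19)/(2 + 19)) = √(-435589 - 18724*25/21) = √(-435589 - 468100/21) = √(-9615469/21) = I*√201924849/21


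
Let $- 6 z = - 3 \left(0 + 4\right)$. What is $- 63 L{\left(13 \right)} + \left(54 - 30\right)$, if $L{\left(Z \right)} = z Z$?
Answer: $-1614$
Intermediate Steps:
$z = 2$ ($z = - \frac{\left(-3\right) \left(0 + 4\right)}{6} = - \frac{\left(-3\right) 4}{6} = \left(- \frac{1}{6}\right) \left(-12\right) = 2$)
$L{\left(Z \right)} = 2 Z$
$- 63 L{\left(13 \right)} + \left(54 - 30\right) = - 63 \cdot 2 \cdot 13 + \left(54 - 30\right) = \left(-63\right) 26 + 24 = -1638 + 24 = -1614$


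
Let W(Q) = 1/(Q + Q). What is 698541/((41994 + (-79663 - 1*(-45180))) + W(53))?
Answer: 24681782/265389 ≈ 93.002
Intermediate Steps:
W(Q) = 1/(2*Q)
698541/((41994 + (-79663 - 1*(-45180))) + W(53)) = 698541/((41994 + (-79663 - 1*(-45180))) + (½)/53) = 698541/((41994 + (-79663 + 45180)) + (½)*(1/53)) = 698541/((41994 - 34483) + 1/106) = 698541/(7511 + 1/106) = 698541/(796167/106) = 698541*(106/796167) = 24681782/265389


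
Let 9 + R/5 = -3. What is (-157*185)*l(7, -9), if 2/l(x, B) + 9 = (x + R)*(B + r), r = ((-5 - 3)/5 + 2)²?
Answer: -726125/5744 ≈ -126.41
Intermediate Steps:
R = -60 (R = -45 + 5*(-3) = -45 - 15 = -60)
r = 4/25 (r = (-8*⅕ + 2)² = (-8/5 + 2)² = (⅖)² = 4/25 ≈ 0.16000)
l(x, B) = 2/(-9 + (-60 + x)*(4/25 + B)) (l(x, B) = 2/(-9 + (x - 60)*(B + 4/25)) = 2/(-9 + (-60 + x)*(4/25 + B)))
(-157*185)*l(7, -9) = (-157*185)*(50/(-465 - 1500*(-9) + 4*7 + 25*(-9)*7)) = -1452250/(-465 + 13500 + 28 - 1575) = -1452250/11488 = -29045*25/5744 = -726125/5744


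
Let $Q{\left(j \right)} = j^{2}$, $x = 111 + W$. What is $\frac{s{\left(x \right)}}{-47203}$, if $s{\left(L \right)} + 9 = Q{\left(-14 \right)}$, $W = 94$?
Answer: $- \frac{187}{47203} \approx -0.0039616$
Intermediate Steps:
$x = 205$ ($x = 111 + 94 = 205$)
$s{\left(L \right)} = 187$ ($s{\left(L \right)} = -9 + \left(-14\right)^{2} = -9 + 196 = 187$)
$\frac{s{\left(x \right)}}{-47203} = \frac{187}{-47203} = 187 \left(- \frac{1}{47203}\right) = - \frac{187}{47203}$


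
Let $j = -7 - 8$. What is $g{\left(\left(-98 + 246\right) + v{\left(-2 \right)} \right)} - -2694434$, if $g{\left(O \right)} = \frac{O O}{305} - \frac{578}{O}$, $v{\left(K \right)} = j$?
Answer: $\frac{109301891557}{40565} \approx 2.6945 \cdot 10^{6}$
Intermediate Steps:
$j = -15$ ($j = -7 - 8 = -15$)
$v{\left(K \right)} = -15$
$g{\left(O \right)} = - \frac{578}{O} + \frac{O^{2}}{305}$ ($g{\left(O \right)} = O^{2} \cdot \frac{1}{305} - \frac{578}{O} = \frac{O^{2}}{305} - \frac{578}{O} = - \frac{578}{O} + \frac{O^{2}}{305}$)
$g{\left(\left(-98 + 246\right) + v{\left(-2 \right)} \right)} - -2694434 = \frac{-176290 + \left(\left(-98 + 246\right) - 15\right)^{3}}{305 \left(\left(-98 + 246\right) - 15\right)} - -2694434 = \frac{-176290 + \left(148 - 15\right)^{3}}{305 \left(148 - 15\right)} + 2694434 = \frac{-176290 + 133^{3}}{305 \cdot 133} + 2694434 = \frac{1}{305} \cdot \frac{1}{133} \left(-176290 + 2352637\right) + 2694434 = \frac{1}{305} \cdot \frac{1}{133} \cdot 2176347 + 2694434 = \frac{2176347}{40565} + 2694434 = \frac{109301891557}{40565}$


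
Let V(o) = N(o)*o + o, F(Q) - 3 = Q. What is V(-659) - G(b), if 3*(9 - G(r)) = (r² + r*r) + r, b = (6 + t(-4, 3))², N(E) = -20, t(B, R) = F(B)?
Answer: 12937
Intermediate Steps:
F(Q) = 3 + Q
t(B, R) = 3 + B
b = 25 (b = (6 + (3 - 4))² = (6 - 1)² = 5² = 25)
G(r) = 9 - 2*r²/3 - r/3 (G(r) = 9 - ((r² + r*r) + r)/3 = 9 - ((r² + r²) + r)/3 = 9 - (2*r² + r)/3 = 9 - (r + 2*r²)/3 = 9 + (-2*r²/3 - r/3) = 9 - 2*r²/3 - r/3)
V(o) = -19*o (V(o) = -20*o + o = -19*o)
V(-659) - G(b) = -19*(-659) - (9 - ⅔*25² - ⅓*25) = 12521 - (9 - ⅔*625 - 25/3) = 12521 - (9 - 1250/3 - 25/3) = 12521 - 1*(-416) = 12521 + 416 = 12937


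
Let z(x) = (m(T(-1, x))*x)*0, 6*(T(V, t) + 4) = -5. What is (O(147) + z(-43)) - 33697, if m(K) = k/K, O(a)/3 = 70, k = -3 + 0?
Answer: -33487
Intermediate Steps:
T(V, t) = -29/6 (T(V, t) = -4 + (1/6)*(-5) = -4 - 5/6 = -29/6)
k = -3
O(a) = 210 (O(a) = 3*70 = 210)
m(K) = -3/K
z(x) = 0 (z(x) = ((-3/(-29/6))*x)*0 = ((-3*(-6/29))*x)*0 = (18*x/29)*0 = 0)
(O(147) + z(-43)) - 33697 = (210 + 0) - 33697 = 210 - 33697 = -33487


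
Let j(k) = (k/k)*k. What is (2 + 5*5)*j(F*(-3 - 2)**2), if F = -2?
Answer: -1350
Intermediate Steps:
j(k) = k (j(k) = 1*k = k)
(2 + 5*5)*j(F*(-3 - 2)**2) = (2 + 5*5)*(-2*(-3 - 2)**2) = (2 + 25)*(-2*(-5)**2) = 27*(-2*25) = 27*(-50) = -1350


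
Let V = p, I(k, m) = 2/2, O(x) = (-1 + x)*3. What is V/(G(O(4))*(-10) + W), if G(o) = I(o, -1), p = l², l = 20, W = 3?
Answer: -400/7 ≈ -57.143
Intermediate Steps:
O(x) = -3 + 3*x
I(k, m) = 1 (I(k, m) = 2*(½) = 1)
p = 400 (p = 20² = 400)
G(o) = 1
V = 400
V/(G(O(4))*(-10) + W) = 400/(1*(-10) + 3) = 400/(-10 + 3) = 400/(-7) = 400*(-⅐) = -400/7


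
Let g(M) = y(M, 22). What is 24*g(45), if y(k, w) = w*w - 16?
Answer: 11232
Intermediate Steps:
y(k, w) = -16 + w² (y(k, w) = w² - 16 = -16 + w²)
g(M) = 468 (g(M) = -16 + 22² = -16 + 484 = 468)
24*g(45) = 24*468 = 11232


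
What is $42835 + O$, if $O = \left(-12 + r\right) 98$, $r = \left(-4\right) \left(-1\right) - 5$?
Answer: $41561$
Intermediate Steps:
$r = -1$ ($r = 4 - 5 = -1$)
$O = -1274$ ($O = \left(-12 - 1\right) 98 = \left(-13\right) 98 = -1274$)
$42835 + O = 42835 - 1274 = 41561$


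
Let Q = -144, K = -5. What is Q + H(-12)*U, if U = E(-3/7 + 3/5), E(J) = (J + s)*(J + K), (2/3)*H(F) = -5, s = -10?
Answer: -122484/245 ≈ -499.93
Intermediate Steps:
H(F) = -15/2 (H(F) = (3/2)*(-5) = -15/2)
E(J) = (-10 + J)*(-5 + J) (E(J) = (J - 10)*(J - 5) = (-10 + J)*(-5 + J))
U = 58136/1225 (U = 50 + (-3/7 + 3/5)**2 - 15*(-3/7 + 3/5) = 50 + (6/35)**2 - 15*6/35 = 50 + 36/1225 - 18/7 = 58136/1225 ≈ 47.458)
Q + H(-12)*U = -144 - 15/2*58136/1225 = -144 - 87204/245 = -122484/245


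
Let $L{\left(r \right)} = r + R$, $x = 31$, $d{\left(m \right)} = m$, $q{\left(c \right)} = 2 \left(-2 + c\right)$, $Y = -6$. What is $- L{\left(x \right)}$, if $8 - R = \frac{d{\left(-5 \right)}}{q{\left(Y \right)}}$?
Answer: $- \frac{619}{16} \approx -38.688$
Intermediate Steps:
$q{\left(c \right)} = -4 + 2 c$
$R = \frac{123}{16}$ ($R = 8 - - \frac{5}{-4 + 2 \left(-6\right)} = 8 - - \frac{5}{-4 - 12} = 8 - - \frac{5}{-16} = 8 - \left(-5\right) \left(- \frac{1}{16}\right) = 8 - \frac{5}{16} = \frac{123}{16} \approx 7.6875$)
$L{\left(r \right)} = \frac{123}{16} + r$ ($L{\left(r \right)} = r + \frac{123}{16} = \frac{123}{16} + r$)
$- L{\left(x \right)} = - (\frac{123}{16} + 31) = \left(-1\right) \frac{619}{16} = - \frac{619}{16}$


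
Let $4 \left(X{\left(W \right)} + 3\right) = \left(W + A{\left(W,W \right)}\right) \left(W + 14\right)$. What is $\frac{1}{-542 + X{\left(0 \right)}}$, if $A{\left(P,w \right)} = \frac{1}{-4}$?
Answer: $- \frac{8}{4367} \approx -0.0018319$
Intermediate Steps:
$A{\left(P,w \right)} = - \frac{1}{4}$
$X{\left(W \right)} = -3 + \frac{\left(14 + W\right) \left(- \frac{1}{4} + W\right)}{4}$ ($X{\left(W \right)} = -3 + \frac{\left(W - \frac{1}{4}\right) \left(W + 14\right)}{4} = -3 + \frac{\left(- \frac{1}{4} + W\right) \left(14 + W\right)}{4} = -3 + \frac{\left(14 + W\right) \left(- \frac{1}{4} + W\right)}{4}$)
$\frac{1}{-542 + X{\left(0 \right)}} = \frac{1}{-542 + \left(- \frac{31}{8} + \frac{0^{2}}{4} + \frac{55}{16} \cdot 0\right)} = \frac{1}{-542 + \left(- \frac{31}{8} + \frac{1}{4} \cdot 0 + 0\right)} = \frac{1}{-542 + \left(- \frac{31}{8} + 0 + 0\right)} = \frac{1}{-542 - \frac{31}{8}} = \frac{1}{- \frac{4367}{8}} = - \frac{8}{4367}$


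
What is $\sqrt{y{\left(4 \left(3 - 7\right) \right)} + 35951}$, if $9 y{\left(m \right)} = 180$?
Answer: $\sqrt{35971} \approx 189.66$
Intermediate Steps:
$y{\left(m \right)} = 20$ ($y{\left(m \right)} = \frac{1}{9} \cdot 180 = 20$)
$\sqrt{y{\left(4 \left(3 - 7\right) \right)} + 35951} = \sqrt{20 + 35951} = \sqrt{35971}$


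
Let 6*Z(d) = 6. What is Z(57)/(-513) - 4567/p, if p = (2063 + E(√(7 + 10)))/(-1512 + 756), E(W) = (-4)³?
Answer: 1771208477/1025487 ≈ 1727.2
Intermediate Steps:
Z(d) = 1 (Z(d) = (⅙)*6 = 1)
E(W) = -64
p = -1999/756 (p = (2063 - 64)/(-1512 + 756) = 1999/(-756) = 1999*(-1/756) = -1999/756 ≈ -2.6442)
Z(57)/(-513) - 4567/p = 1/(-513) - 4567/(-1999/756) = 1*(-1/513) - 4567*(-756/1999) = -1/513 + 3452652/1999 = 1771208477/1025487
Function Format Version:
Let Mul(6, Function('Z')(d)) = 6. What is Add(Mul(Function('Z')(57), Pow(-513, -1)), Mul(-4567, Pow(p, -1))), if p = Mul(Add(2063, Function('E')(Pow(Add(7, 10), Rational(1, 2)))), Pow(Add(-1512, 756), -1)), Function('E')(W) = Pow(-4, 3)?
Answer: Rational(1771208477, 1025487) ≈ 1727.2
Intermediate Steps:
Function('Z')(d) = 1 (Function('Z')(d) = Mul(Rational(1, 6), 6) = 1)
Function('E')(W) = -64
p = Rational(-1999, 756) (p = Mul(Add(2063, -64), Pow(Add(-1512, 756), -1)) = Mul(1999, Pow(-756, -1)) = Mul(1999, Rational(-1, 756)) = Rational(-1999, 756) ≈ -2.6442)
Add(Mul(Function('Z')(57), Pow(-513, -1)), Mul(-4567, Pow(p, -1))) = Add(Mul(1, Pow(-513, -1)), Mul(-4567, Pow(Rational(-1999, 756), -1))) = Add(Mul(1, Rational(-1, 513)), Mul(-4567, Rational(-756, 1999))) = Add(Rational(-1, 513), Rational(3452652, 1999)) = Rational(1771208477, 1025487)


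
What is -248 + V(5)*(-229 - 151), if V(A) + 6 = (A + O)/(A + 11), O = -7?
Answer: 4159/2 ≈ 2079.5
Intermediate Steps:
V(A) = -6 + (-7 + A)/(11 + A) (V(A) = -6 + (A - 7)/(A + 11) = -6 + (-7 + A)/(11 + A))
-248 + V(5)*(-229 - 151) = -248 + ((-73 - 5*5)/(11 + 5))*(-229 - 151) = -248 + ((-73 - 25)/16)*(-380) = -248 + ((1/16)*(-98))*(-380) = -248 - 49/8*(-380) = -248 + 4655/2 = 4159/2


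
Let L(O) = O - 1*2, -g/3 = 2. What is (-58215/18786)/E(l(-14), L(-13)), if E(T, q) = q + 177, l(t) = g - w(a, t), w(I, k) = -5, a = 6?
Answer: -19405/1014444 ≈ -0.019129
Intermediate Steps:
g = -6 (g = -3*2 = -6)
L(O) = -2 + O (L(O) = O - 2 = -2 + O)
l(t) = -1 (l(t) = -6 - 1*(-5) = -6 + 5 = -1)
E(T, q) = 177 + q
(-58215/18786)/E(l(-14), L(-13)) = (-58215/18786)/(177 + (-2 - 13)) = (-58215*1/18786)/(177 - 15) = -19405/6262/162 = -19405/6262*1/162 = -19405/1014444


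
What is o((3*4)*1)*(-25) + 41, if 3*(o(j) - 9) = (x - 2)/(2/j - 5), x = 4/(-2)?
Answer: -5536/29 ≈ -190.90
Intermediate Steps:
x = -2 (x = 4*(-1/2) = -2)
o(j) = 9 - 4/(3*(-5 + 2/j)) (o(j) = 9 + ((-2 - 2)/(2/j - 5))/3 = 9 + (-4/(-5 + 2/j))/3 = 9 - 4/(3*(-5 + 2/j)))
o((3*4)*1)*(-25) + 41 = ((-54 + 139*((3*4)*1))/(3*(-2 + 5*((3*4)*1))))*(-25) + 41 = ((-54 + 139*(12*1))/(3*(-2 + 5*(12*1))))*(-25) + 41 = ((-54 + 139*12)/(3*(-2 + 5*12)))*(-25) + 41 = ((-54 + 1668)/(3*(-2 + 60)))*(-25) + 41 = ((1/3)*1614/58)*(-25) + 41 = ((1/3)*(1/58)*1614)*(-25) + 41 = (269/29)*(-25) + 41 = -6725/29 + 41 = -5536/29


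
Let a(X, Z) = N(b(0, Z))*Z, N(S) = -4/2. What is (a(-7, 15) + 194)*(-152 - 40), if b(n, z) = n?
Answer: -31488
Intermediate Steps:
N(S) = -2 (N(S) = -4*½ = -2)
a(X, Z) = -2*Z
(a(-7, 15) + 194)*(-152 - 40) = (-2*15 + 194)*(-152 - 40) = (-30 + 194)*(-192) = 164*(-192) = -31488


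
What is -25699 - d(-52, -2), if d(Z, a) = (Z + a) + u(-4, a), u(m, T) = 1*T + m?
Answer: -25639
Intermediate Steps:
u(m, T) = T + m
d(Z, a) = -4 + Z + 2*a (d(Z, a) = (Z + a) + (a - 4) = (Z + a) + (-4 + a) = -4 + Z + 2*a)
-25699 - d(-52, -2) = -25699 - (-4 - 52 + 2*(-2)) = -25699 - (-4 - 52 - 4) = -25699 - 1*(-60) = -25699 + 60 = -25639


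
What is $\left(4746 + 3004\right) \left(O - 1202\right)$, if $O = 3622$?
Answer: $18755000$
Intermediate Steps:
$\left(4746 + 3004\right) \left(O - 1202\right) = \left(4746 + 3004\right) \left(3622 - 1202\right) = 7750 \cdot 2420 = 18755000$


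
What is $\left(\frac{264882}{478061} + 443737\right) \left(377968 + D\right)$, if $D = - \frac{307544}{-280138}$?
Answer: $\frac{11230725771213845792196}{66961526209} \approx 1.6772 \cdot 10^{11}$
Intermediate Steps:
$D = \frac{153772}{140069}$ ($D = \left(-307544\right) \left(- \frac{1}{280138}\right) = \frac{153772}{140069} \approx 1.0978$)
$\left(\frac{264882}{478061} + 443737\right) \left(377968 + D\right) = \left(\frac{264882}{478061} + 443737\right) \left(377968 + \frac{153772}{140069}\right) = \left(264882 \cdot \frac{1}{478061} + 443737\right) \frac{52941753564}{140069} = \left(\frac{264882}{478061} + 443737\right) \frac{52941753564}{140069} = \frac{212133618839}{478061} \cdot \frac{52941753564}{140069} = \frac{11230725771213845792196}{66961526209}$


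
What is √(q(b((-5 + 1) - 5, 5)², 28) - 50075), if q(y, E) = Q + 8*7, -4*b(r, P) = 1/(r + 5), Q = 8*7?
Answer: I*√49963 ≈ 223.52*I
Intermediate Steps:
Q = 56
b(r, P) = -1/(4*(5 + r)) (b(r, P) = -1/(4*(r + 5)) = -1/(4*(5 + r)))
q(y, E) = 112 (q(y, E) = 56 + 8*7 = 56 + 56 = 112)
√(q(b((-5 + 1) - 5, 5)², 28) - 50075) = √(112 - 50075) = √(-49963) = I*√49963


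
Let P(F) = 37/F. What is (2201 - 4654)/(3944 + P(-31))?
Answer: -76043/122227 ≈ -0.62215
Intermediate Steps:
(2201 - 4654)/(3944 + P(-31)) = (2201 - 4654)/(3944 + 37/(-31)) = -2453/(3944 + 37*(-1/31)) = -2453/(3944 - 37/31) = -2453/122227/31 = -2453*31/122227 = -76043/122227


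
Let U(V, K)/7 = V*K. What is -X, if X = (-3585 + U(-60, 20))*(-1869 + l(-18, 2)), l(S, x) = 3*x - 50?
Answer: -22927305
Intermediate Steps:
U(V, K) = 7*K*V (U(V, K) = 7*(V*K) = 7*(K*V) = 7*K*V)
l(S, x) = -50 + 3*x
X = 22927305 (X = (-3585 + 7*20*(-60))*(-1869 + (-50 + 3*2)) = (-3585 - 8400)*(-1869 + (-50 + 6)) = -11985*(-1869 - 44) = -11985*(-1913) = 22927305)
-X = -1*22927305 = -22927305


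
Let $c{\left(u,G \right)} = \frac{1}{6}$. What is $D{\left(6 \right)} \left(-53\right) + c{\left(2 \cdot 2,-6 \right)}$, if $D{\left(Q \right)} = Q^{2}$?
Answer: $- \frac{11447}{6} \approx -1907.8$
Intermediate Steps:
$c{\left(u,G \right)} = \frac{1}{6}$
$D{\left(6 \right)} \left(-53\right) + c{\left(2 \cdot 2,-6 \right)} = 6^{2} \left(-53\right) + \frac{1}{6} = 36 \left(-53\right) + \frac{1}{6} = -1908 + \frac{1}{6} = - \frac{11447}{6}$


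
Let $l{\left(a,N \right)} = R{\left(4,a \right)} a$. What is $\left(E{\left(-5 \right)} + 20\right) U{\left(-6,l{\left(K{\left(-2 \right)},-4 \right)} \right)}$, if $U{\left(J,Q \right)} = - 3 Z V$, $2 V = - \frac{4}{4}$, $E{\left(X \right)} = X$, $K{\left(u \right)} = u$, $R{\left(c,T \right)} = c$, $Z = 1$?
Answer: $\frac{45}{2} \approx 22.5$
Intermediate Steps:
$V = - \frac{1}{2}$ ($V = \frac{\left(-4\right) \frac{1}{4}}{2} = \frac{1}{2} \left(-1\right) = - \frac{1}{2} \approx -0.5$)
$l{\left(a,N \right)} = 4 a$
$U{\left(J,Q \right)} = \frac{3}{2}$ ($U{\left(J,Q \right)} = - 3 \cdot 1 \left(- \frac{1}{2}\right) = \left(-3\right) \left(- \frac{1}{2}\right) = \frac{3}{2}$)
$\left(E{\left(-5 \right)} + 20\right) U{\left(-6,l{\left(K{\left(-2 \right)},-4 \right)} \right)} = \left(-5 + 20\right) \frac{3}{2} = 15 \cdot \frac{3}{2} = \frac{45}{2}$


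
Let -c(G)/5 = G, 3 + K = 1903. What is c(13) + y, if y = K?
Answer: 1835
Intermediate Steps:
K = 1900 (K = -3 + 1903 = 1900)
y = 1900
c(G) = -5*G
c(13) + y = -5*13 + 1900 = -65 + 1900 = 1835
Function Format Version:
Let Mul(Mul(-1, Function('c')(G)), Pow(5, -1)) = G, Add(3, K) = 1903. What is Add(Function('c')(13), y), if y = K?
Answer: 1835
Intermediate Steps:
K = 1900 (K = Add(-3, 1903) = 1900)
y = 1900
Function('c')(G) = Mul(-5, G)
Add(Function('c')(13), y) = Add(Mul(-5, 13), 1900) = Add(-65, 1900) = 1835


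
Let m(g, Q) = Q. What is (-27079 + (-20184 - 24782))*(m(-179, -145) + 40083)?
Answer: -2877333210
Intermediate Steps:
(-27079 + (-20184 - 24782))*(m(-179, -145) + 40083) = (-27079 + (-20184 - 24782))*(-145 + 40083) = (-27079 - 44966)*39938 = -72045*39938 = -2877333210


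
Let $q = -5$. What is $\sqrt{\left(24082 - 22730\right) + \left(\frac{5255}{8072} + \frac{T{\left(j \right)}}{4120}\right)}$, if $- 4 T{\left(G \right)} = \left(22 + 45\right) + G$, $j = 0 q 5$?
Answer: $\frac{\sqrt{23375516850653990}}{4157080} \approx 36.778$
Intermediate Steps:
$j = 0$ ($j = 0 \left(-5\right) 5 = 0 \cdot 5 = 0$)
$T{\left(G \right)} = - \frac{67}{4} - \frac{G}{4}$ ($T{\left(G \right)} = - \frac{\left(22 + 45\right) + G}{4} = - \frac{67 + G}{4} = - \frac{67}{4} - \frac{G}{4}$)
$\sqrt{\left(24082 - 22730\right) + \left(\frac{5255}{8072} + \frac{T{\left(j \right)}}{4120}\right)} = \sqrt{\left(24082 - 22730\right) + \left(\frac{5255}{8072} + \frac{- \frac{67}{4} - 0}{4120}\right)} = \sqrt{1352 + \left(5255 \cdot \frac{1}{8072} + \left(- \frac{67}{4} + 0\right) \frac{1}{4120}\right)} = \sqrt{1352 + \left(\frac{5255}{8072} - \frac{67}{16480}\right)} = \sqrt{1352 + \frac{10757697}{16628320}} = \sqrt{\frac{22492246337}{16628320}} = \frac{\sqrt{23375516850653990}}{4157080}$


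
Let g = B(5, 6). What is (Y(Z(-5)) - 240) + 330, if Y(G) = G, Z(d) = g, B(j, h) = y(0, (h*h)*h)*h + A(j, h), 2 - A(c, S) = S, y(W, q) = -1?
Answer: 80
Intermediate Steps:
A(c, S) = 2 - S
B(j, h) = 2 - 2*h (B(j, h) = -h + (2 - h) = 2 - 2*h)
g = -10 (g = 2 - 2*6 = 2 - 12 = -10)
Z(d) = -10
(Y(Z(-5)) - 240) + 330 = (-10 - 240) + 330 = -250 + 330 = 80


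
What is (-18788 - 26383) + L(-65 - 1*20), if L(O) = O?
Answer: -45256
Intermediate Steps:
(-18788 - 26383) + L(-65 - 1*20) = (-18788 - 26383) + (-65 - 1*20) = -45171 + (-65 - 20) = -45171 - 85 = -45256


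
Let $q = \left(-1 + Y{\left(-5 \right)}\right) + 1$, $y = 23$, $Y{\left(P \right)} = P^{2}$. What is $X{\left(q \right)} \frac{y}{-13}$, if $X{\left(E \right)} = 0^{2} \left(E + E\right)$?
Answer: $0$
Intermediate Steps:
$q = 25$ ($q = \left(-1 + \left(-5\right)^{2}\right) + 1 = \left(-1 + 25\right) + 1 = 24 + 1 = 25$)
$X{\left(E \right)} = 0$ ($X{\left(E \right)} = 0 \cdot 2 E = 0$)
$X{\left(q \right)} \frac{y}{-13} = 0 \frac{23}{-13} = 0 \cdot 23 \left(- \frac{1}{13}\right) = 0 \left(- \frac{23}{13}\right) = 0$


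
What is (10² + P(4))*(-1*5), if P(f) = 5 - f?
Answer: -505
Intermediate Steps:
(10² + P(4))*(-1*5) = (10² + (5 - 1*4))*(-1*5) = (100 + (5 - 4))*(-5) = (100 + 1)*(-5) = 101*(-5) = -505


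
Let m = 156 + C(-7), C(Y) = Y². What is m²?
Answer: 42025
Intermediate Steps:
m = 205 (m = 156 + (-7)² = 156 + 49 = 205)
m² = 205² = 42025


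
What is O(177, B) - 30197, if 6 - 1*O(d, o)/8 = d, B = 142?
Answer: -31565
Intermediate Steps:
O(d, o) = 48 - 8*d
O(177, B) - 30197 = (48 - 8*177) - 30197 = (48 - 1416) - 30197 = -1368 - 30197 = -31565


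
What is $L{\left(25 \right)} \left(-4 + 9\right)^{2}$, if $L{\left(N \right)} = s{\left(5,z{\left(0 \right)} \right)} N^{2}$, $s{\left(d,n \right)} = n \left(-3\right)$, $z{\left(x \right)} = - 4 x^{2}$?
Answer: $0$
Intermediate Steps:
$s{\left(d,n \right)} = - 3 n$
$L{\left(N \right)} = 0$ ($L{\left(N \right)} = - 3 \left(- 4 \cdot 0^{2}\right) N^{2} = - 3 \left(\left(-4\right) 0\right) N^{2} = \left(-3\right) 0 N^{2} = 0 N^{2} = 0$)
$L{\left(25 \right)} \left(-4 + 9\right)^{2} = 0 \left(-4 + 9\right)^{2} = 0 \cdot 5^{2} = 0 \cdot 25 = 0$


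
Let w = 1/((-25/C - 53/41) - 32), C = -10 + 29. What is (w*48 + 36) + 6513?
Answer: 11032728/1685 ≈ 6547.6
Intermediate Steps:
C = 19
w = -779/26960 (w = 1/((-25/19 - 53/41) - 32) = 1/(-2032/779 - 32) = 1/(-26960/779) = -779/26960 ≈ -0.028895)
(w*48 + 36) + 6513 = (-779/26960*48 + 36) + 6513 = (-2337/1685 + 36) + 6513 = 58323/1685 + 6513 = 11032728/1685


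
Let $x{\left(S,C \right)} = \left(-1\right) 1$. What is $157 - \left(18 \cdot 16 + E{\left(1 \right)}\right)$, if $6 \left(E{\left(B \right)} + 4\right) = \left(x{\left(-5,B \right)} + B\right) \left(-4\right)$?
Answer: $-127$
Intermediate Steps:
$x{\left(S,C \right)} = -1$
$E{\left(B \right)} = - \frac{10}{3} - \frac{2 B}{3}$ ($E{\left(B \right)} = -4 + \frac{\left(-1 + B\right) \left(-4\right)}{6} = -4 + \frac{4 - 4 B}{6} = -4 - \left(- \frac{2}{3} + \frac{2 B}{3}\right) = - \frac{10}{3} - \frac{2 B}{3}$)
$157 - \left(18 \cdot 16 + E{\left(1 \right)}\right) = 157 - \left(18 \cdot 16 - 4\right) = 157 - \left(288 - 4\right) = 157 - 284 = -127$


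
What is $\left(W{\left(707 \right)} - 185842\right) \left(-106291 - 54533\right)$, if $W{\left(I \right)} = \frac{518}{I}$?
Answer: $\frac{3018661333632}{101} \approx 2.9888 \cdot 10^{10}$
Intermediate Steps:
$\left(W{\left(707 \right)} - 185842\right) \left(-106291 - 54533\right) = \left(\frac{518}{707} - 185842\right) \left(-106291 - 54533\right) = \left(518 \cdot \frac{1}{707} - 185842\right) \left(-160824\right) = \left(\frac{74}{101} - 185842\right) \left(-160824\right) = \left(- \frac{18769968}{101}\right) \left(-160824\right) = \frac{3018661333632}{101}$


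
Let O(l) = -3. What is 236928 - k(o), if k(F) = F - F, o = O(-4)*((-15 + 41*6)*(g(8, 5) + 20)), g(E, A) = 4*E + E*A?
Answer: 236928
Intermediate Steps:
g(E, A) = 4*E + A*E
o = -63756 (o = -3*(-15 + 41*6)*(8*(4 + 5) + 20) = -3*(-15 + 246)*(8*9 + 20) = -693*(72 + 20) = -693*92 = -3*21252 = -63756)
k(F) = 0
236928 - k(o) = 236928 - 1*0 = 236928 + 0 = 236928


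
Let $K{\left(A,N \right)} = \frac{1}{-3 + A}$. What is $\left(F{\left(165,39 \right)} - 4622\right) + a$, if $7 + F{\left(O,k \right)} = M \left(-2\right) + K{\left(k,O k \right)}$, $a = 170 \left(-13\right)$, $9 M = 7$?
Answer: $- \frac{246259}{36} \approx -6840.5$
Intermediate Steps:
$M = \frac{7}{9}$ ($M = \frac{1}{9} \cdot 7 = \frac{7}{9} \approx 0.77778$)
$a = -2210$
$F{\left(O,k \right)} = - \frac{77}{9} + \frac{1}{-3 + k}$ ($F{\left(O,k \right)} = -7 + \left(\frac{7}{9} \left(-2\right) + \frac{1}{-3 + k}\right) = -7 - \left(\frac{14}{9} - \frac{1}{-3 + k}\right) = - \frac{77}{9} + \frac{1}{-3 + k}$)
$\left(F{\left(165,39 \right)} - 4622\right) + a = \left(\frac{240 - 3003}{9 \left(-3 + 39\right)} - 4622\right) - 2210 = \left(\frac{240 - 3003}{9 \cdot 36} - 4622\right) - 2210 = \left(\frac{1}{9} \cdot \frac{1}{36} \left(-2763\right) - 4622\right) - 2210 = \left(- \frac{307}{36} - 4622\right) - 2210 = - \frac{166699}{36} - 2210 = - \frac{246259}{36}$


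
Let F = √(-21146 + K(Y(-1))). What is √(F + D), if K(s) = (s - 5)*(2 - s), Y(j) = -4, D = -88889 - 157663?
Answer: 2*√(-61638 + 5*I*√53) ≈ 0.14662 + 496.54*I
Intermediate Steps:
D = -246552
K(s) = (-5 + s)*(2 - s)
F = 20*I*√53 (F = √(-21146 + (-10 - 1*(-4)² + 7*(-4))) = √(-21146 + (-10 - 1*16 - 28)) = √(-21146 + (-10 - 16 - 28)) = √(-21146 - 54) = √(-21200) = 20*I*√53 ≈ 145.6*I)
√(F + D) = √(20*I*√53 - 246552) = √(-246552 + 20*I*√53)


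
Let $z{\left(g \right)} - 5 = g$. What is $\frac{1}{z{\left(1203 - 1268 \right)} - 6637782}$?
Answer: $- \frac{1}{6637842} \approx -1.5065 \cdot 10^{-7}$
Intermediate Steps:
$z{\left(g \right)} = 5 + g$
$\frac{1}{z{\left(1203 - 1268 \right)} - 6637782} = \frac{1}{\left(5 + \left(1203 - 1268\right)\right) - 6637782} = \frac{1}{\left(5 - 65\right) - 6637782} = \frac{1}{-60 - 6637782} = \frac{1}{-6637842} = - \frac{1}{6637842}$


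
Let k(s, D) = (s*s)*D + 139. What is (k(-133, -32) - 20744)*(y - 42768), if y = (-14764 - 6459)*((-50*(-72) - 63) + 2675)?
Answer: 77367823452732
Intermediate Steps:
k(s, D) = 139 + D*s**2 (k(s, D) = s**2*D + 139 = D*s**2 + 139 = 139 + D*s**2)
y = -131837276 (y = -21223*((3600 - 63) + 2675) = -21223*(3537 + 2675) = -21223*6212 = -131837276)
(k(-133, -32) - 20744)*(y - 42768) = ((139 - 32*(-133)**2) - 20744)*(-131837276 - 42768) = ((139 - 32*17689) - 20744)*(-131880044) = ((139 - 566048) - 20744)*(-131880044) = (-565909 - 20744)*(-131880044) = -586653*(-131880044) = 77367823452732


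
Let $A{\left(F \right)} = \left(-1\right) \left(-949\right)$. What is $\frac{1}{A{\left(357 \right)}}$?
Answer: $\frac{1}{949} \approx 0.0010537$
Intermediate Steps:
$A{\left(F \right)} = 949$
$\frac{1}{A{\left(357 \right)}} = \frac{1}{949}$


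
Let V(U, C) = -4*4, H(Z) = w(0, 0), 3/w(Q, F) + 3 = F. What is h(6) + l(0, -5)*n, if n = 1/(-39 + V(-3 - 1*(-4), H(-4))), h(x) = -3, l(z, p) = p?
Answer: -32/11 ≈ -2.9091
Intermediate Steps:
w(Q, F) = 3/(-3 + F)
H(Z) = -1 (H(Z) = 3/(-3 + 0) = 3/(-3) = 3*(-1/3) = -1)
V(U, C) = -16
n = -1/55 (n = 1/(-39 - 16) = 1/(-55) = -1/55 ≈ -0.018182)
h(6) + l(0, -5)*n = -3 - 5*(-1/55) = -3 + 1/11 = -32/11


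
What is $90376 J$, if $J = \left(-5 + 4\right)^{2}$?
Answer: $90376$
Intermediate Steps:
$J = 1$ ($J = \left(-1\right)^{2} = 1$)
$90376 J = 90376 \cdot 1 = 90376$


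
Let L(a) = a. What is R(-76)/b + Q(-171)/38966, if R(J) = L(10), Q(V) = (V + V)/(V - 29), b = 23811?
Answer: 43037681/92781942600 ≈ 0.00046386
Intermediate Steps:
Q(V) = 2*V/(-29 + V) (Q(V) = (2*V)/(-29 + V) = 2*V/(-29 + V))
R(J) = 10
R(-76)/b + Q(-171)/38966 = 10/23811 + (2*(-171)/(-29 - 171))/38966 = 10*(1/23811) + (2*(-171)/(-200))*(1/38966) = 10/23811 + (2*(-171)*(-1/200))*(1/38966) = 10/23811 + (171/100)*(1/38966) = 10/23811 + 171/3896600 = 43037681/92781942600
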